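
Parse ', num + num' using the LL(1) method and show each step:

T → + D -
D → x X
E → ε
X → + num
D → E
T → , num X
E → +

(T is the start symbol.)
LL(1) parsing maintains a stack (initially the start symbol over $) and the input. At each step: if the stack top is a terminal, match it against the current input token; if it is a non-terminal N, replace it with the RHS of M[N, lookahead] (the unique production whose predict set contains the lookahead).

Stack is shown with the top on the left.

Stack      Input          Action
--------------------------------
T $        , num + num $  output T → , num X
, num X $  , num + num $  match ','
num X $    num + num $    match 'num'
X $        + num $        output X → + num
+ num $    + num $        match '+'
num $      num $          match 'num'
$          $              accept

The string is accepted.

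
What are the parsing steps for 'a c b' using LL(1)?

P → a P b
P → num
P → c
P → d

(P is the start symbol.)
LL(1) parsing maintains a stack (initially the start symbol over $) and the input. At each step: if the stack top is a terminal, match it against the current input token; if it is a non-terminal N, replace it with the RHS of M[N, lookahead] (the unique production whose predict set contains the lookahead).

Stack is shown with the top on the left.

Stack    Input    Action
------------------------
P $      a c b $  output P → a P b
a P b $  a c b $  match 'a'
P b $    c b $    output P → c
c b $    c b $    match 'c'
b $      b $      match 'b'
$        $        accept

The string is accepted.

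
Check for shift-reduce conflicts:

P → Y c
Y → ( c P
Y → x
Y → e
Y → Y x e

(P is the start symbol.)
A shift-reduce conflict occurs when an LR(0) state has both:
  - a complete (reduce) item [A → α .] (dot at the end), and
  - a shift item [B → β . c γ] (dot before a terminal).

Augment with P' → P and build the canonical LR(0) collection (I0 = CLOSURE({[P' → . P]}), then GOTO on every symbol after a dot until no new states appear). It has 11 states:
  I0: { [P → . Y c], [P' → . P], [Y → . ( c P], [Y → . Y x e], [Y → . e], [Y → . x] }  — shift
  I1: { [Y → ( . c P] }  — shift
  I2: { [P' → P .] }  — accept
  I3: { [P → Y . c], [Y → Y . x e] }  — shift
  I4: { [Y → e .] }  — reduce
  I5: { [Y → x .] }  — reduce
  I6: { [P → Y c .] }  — reduce
  I7: { [Y → Y x . e] }  — shift
  I8: { [Y → Y x e .] }  — reduce
  I9: { [P → . Y c], [Y → ( c . P], [Y → . ( c P], [Y → . Y x e], [Y → . e], [Y → . x] }  — shift
  I10: { [Y → ( c P .] }  — reduce

No state contains both a complete item and a shift item.

Answer: No shift-reduce conflicts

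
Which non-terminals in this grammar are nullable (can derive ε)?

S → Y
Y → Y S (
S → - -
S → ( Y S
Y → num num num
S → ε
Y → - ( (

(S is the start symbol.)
ε-productions: S → ε
So S is immediately nullable.
No further non-terminal can be added: every production for the remaining non-terminals contains a terminal or a non-nullable non-terminal.
Nullable = { 'S' }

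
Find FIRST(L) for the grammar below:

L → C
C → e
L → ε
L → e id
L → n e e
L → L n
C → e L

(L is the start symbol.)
To compute FIRST(L), examine every production with L on the left-hand side, reading each right-hand side left to right until a non-nullable symbol is reached.

FIRST sets of the other non-terminals involved (by the same procedure, iterated to a fixed point):
  FIRST(C) = { 'e' }

From L → C:
  - C is a non-terminal: add FIRST(C) \ {ε} = { 'e' }
    C is not nullable, so stop
From L → ε:
  - ε-production, so ε ∈ FIRST(L)
From L → e id:
  - e is a terminal: add 'e' and stop
From L → n e e:
  - n is a terminal: add 'n' and stop
From L → L n:
  - L is the symbol being defined: contributes nothing new
    L is nullable, so continue to the next symbol
  - n is a terminal: add 'n' and stop

Collecting: FIRST(L) = { 'e', 'n', ε }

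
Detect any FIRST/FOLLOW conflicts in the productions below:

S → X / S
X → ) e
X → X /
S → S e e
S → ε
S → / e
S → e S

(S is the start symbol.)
A FIRST/FOLLOW conflict occurs when a non-terminal N has a nullable alternative N → β (β ⇒* ε) and another alternative N → α with FIRST(α) ∩ FOLLOW(N) ≠ ∅: on such a lookahead the parser cannot decide between expanding α and letting N vanish via β.

Nullable non-terminals: S.
FIRST sets used below: FIRST(X) = { ')' }, FIRST(S) = { ')', '/', 'e', ε }

S: nullable alternative(s) S → ε; FOLLOW(S) = { $, 'e' }
  S → X / S: FIRST \ {ε} = { ')' } — disjoint from FOLLOW(S)
  S → S e e: FIRST \ {ε} = { ')', '/', 'e' } — overlaps FOLLOW(S) on { 'e' }: CONFLICT
  S → ε: FIRST \ {ε} = { } — this is the only nullable alternative, skip
  S → / e: FIRST \ {ε} = { '/' } — disjoint from FOLLOW(S)
  S → e S: FIRST \ {ε} = { 'e' } — overlaps FOLLOW(S) on { 'e' }: CONFLICT

X has no nullable alternative, so no FIRST/FOLLOW check is needed there.

So the grammar has 2 FIRST/FOLLOW conflicts (marked CONFLICT above).

Answer: Yes. S → S e e with FOLLOW(S) on { 'e' }; S → e S with FOLLOW(S) on { 'e' }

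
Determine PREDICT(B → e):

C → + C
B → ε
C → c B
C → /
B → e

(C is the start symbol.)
{ 'e' }

PREDICT(B → e) = (FIRST(RHS) \ {ε}) ∪ (FOLLOW(B) if ε ∈ FIRST(RHS), i.e. RHS ⇒* ε)
FIRST(e) = { 'e' }
ε ∉ FIRST(e), so FOLLOW(B) is not added.
PREDICT(B → e) = { 'e' }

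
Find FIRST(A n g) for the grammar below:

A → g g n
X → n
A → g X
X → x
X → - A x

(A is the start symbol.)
{ 'g' }

FIRST sets of the non-terminals involved (from the grammar, by fixed-point iteration):
  FIRST(A) = { 'g' }

To compute FIRST(A n g), process the symbols left to right:
Symbol A is a non-terminal. Add FIRST(A) \ {ε} = { 'g' }
A is not nullable (ε ∉ FIRST(A)), so stop here.
FIRST(A n g) = { 'g' }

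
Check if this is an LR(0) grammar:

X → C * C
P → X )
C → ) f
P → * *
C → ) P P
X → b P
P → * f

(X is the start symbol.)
Yes, the grammar is LR(0)

A grammar is LR(0) if no state in the canonical LR(0) collection has:
  - both a shift item (dot before a terminal) and a complete item (shift-reduce conflict), or
  - two or more complete items (reduce-reduce conflict; the accept item [X' → X .] counts as a complete item here).

Augment with X' → X and build the canonical LR(0) collection (I0 = CLOSURE({[X' → . X]}), then GOTO on every symbol after a dot until no new states appear). It has 16 states:
  I0: { [C → . ) P P], [C → . ) f], [X → . C * C], [X → . b P], [X' → . X] }  — shift
  I1: { [C → ) . P P], [C → ) . f], [C → . ) P P], [C → . ) f], [P → . * *], [P → . * f], [P → . X )], [X → . C * C], [X → . b P] }  — shift
  I2: { [X → C . * C] }  — shift
  I3: { [X' → X .] }  — accept
  I4: { [C → . ) P P], [C → . ) f], [P → . * *], [P → . * f], [P → . X )], [X → . C * C], [X → . b P], [X → b . P] }  — shift
  I5: { [P → * . *], [P → * . f] }  — shift
  I6: { [X → b P .] }  — reduce
  I7: { [P → X . )] }  — shift
  I8: { [P → X ) .] }  — reduce
  I9: { [P → * * .] }  — reduce
  I10: { [P → * f .] }  — reduce
  I11: { [C → . ) P P], [C → . ) f], [X → C * . C] }  — shift
  I12: { [X → C * C .] }  — reduce
  I13: { [C → ) P . P], [C → . ) P P], [C → . ) f], [P → . * *], [P → . * f], [P → . X )], [X → . C * C], [X → . b P] }  — shift
  I14: { [C → ) f .] }  — reduce
  I15: { [C → ) P P .] }  — reduce

Every state is either a pure shift/goto state or contains exactly one complete item and nothing to shift — no conflicts. The grammar is LR(0).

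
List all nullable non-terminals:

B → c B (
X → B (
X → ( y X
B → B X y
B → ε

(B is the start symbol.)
{ 'B' }

A non-terminal is nullable if it can derive ε (the empty string): either it has an ε-production, or it has a production whose right-hand side consists entirely of nullable non-terminals.

ε-productions: B → ε
So B is immediately nullable.
No further non-terminal can be added: every production for the remaining non-terminals contains a terminal or a non-nullable non-terminal.
Nullable = { 'B' }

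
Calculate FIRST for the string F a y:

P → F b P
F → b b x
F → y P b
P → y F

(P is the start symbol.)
{ 'b', 'y' }

FIRST sets of the non-terminals involved (from the grammar, by fixed-point iteration):
  FIRST(F) = { 'b', 'y' }

To compute FIRST(F a y), process the symbols left to right:
Symbol F is a non-terminal. Add FIRST(F) \ {ε} = { 'b', 'y' }
F is not nullable (ε ∉ FIRST(F)), so stop here.
FIRST(F a y) = { 'b', 'y' }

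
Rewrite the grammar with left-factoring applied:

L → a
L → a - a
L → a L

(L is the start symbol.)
Left-factoring transforms A → αβ₁ | αβ₂ into A → αA' and A' → β₁ | β₂
(α is the longest common prefix among the alternatives). Repeat until
no nonterminal has two alternatives with a common prefix.

Round 1: L has alternatives sharing prefix 'a'. Introduce L': L → a L'
  Add: L' → ε
  Add: L' → - a
  Add: L' → L

No remaining common prefixes — done.

Resulting grammar:
L → a L'
L' → ε
L' → - a
L' → L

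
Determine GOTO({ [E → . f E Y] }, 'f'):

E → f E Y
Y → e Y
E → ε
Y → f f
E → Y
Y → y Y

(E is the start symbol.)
{ [E → . Y], [E → . f E Y], [E → .], [E → f . E Y], [Y → . e Y], [Y → . f f], [Y → . y Y] }

GOTO(I, 'f') = CLOSURE({ [A → αX.β] : [A → α.Xβ] ∈ I, X = 'f' })

Items with dot before 'f', with the dot advanced:
  [E → . f E Y] → [E → f . E Y]
Closure of the advanced items:
  [E → f . E Y] has the dot before E: add [E → . f E Y], [E → .], [E → . Y]
  [E → . Y] has the dot before Y: add [Y → . e Y], [Y → . f f], [Y → . y Y]

GOTO = { [E → . Y], [E → . f E Y], [E → .], [E → f . E Y], [Y → . e Y], [Y → . f f], [Y → . y Y] }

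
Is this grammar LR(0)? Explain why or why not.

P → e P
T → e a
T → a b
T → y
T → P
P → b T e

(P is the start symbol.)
Augment with P' → P and build the canonical LR(0) collection (I0 = CLOSURE({[P' → . P]}), then GOTO on every symbol after a dot until no new states appear). It has 13 states:
  I0: { [P → . b T e], [P → . e P], [P' → . P] }  — shift
  I1: { [P' → P .] }  — accept
  I2: { [P → . b T e], [P → . e P], [P → b . T e], [T → . P], [T → . a b], [T → . e a], [T → . y] }  — shift
  I3: { [P → . b T e], [P → . e P], [P → e . P] }  — shift
  I4: { [P → e P .] }  — reduce
  I5: { [T → P .] }  — reduce
  I6: { [P → b T . e] }  — shift
  I7: { [T → a . b] }  — shift
  I8: { [P → . b T e], [P → . e P], [P → e . P], [T → e . a] }  — shift
  I9: { [T → y .] }  — reduce
  I10: { [T → e a .] }  — reduce
  I11: { [T → a b .] }  — reduce
  I12: { [P → b T e .] }  — reduce

Every state is either a pure shift/goto state or contains exactly one complete item and nothing to shift — no conflicts. The grammar is LR(0).

Answer: Yes, the grammar is LR(0)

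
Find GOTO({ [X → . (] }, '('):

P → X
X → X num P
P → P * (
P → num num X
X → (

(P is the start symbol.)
{ [X → ( .] }

GOTO(I, '(') = CLOSURE({ [A → αX.β] : [A → α.Xβ] ∈ I, X = '(' })

Items with dot before '(', with the dot advanced:
  [X → . (] → [X → ( .]
Closure adds nothing (no advanced item has the dot before a non-terminal).

GOTO = { [X → ( .] }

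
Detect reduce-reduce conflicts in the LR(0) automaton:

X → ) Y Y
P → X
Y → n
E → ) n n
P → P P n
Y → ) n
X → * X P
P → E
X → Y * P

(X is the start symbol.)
Augment with X' → X and build the canonical LR(0) collection (I0 = CLOSURE({[X' → . X]}), then GOTO on every symbol after a dot until no new states appear). It has 22 states:
  I0: { [X → . ) Y Y], [X → . * X P], [X → . Y * P], [X' → . X], [Y → . ) n], [Y → . n] }  — shift
  I1: { [X → ) . Y Y], [Y → ) . n], [Y → . ) n], [Y → . n] }  — shift
  I2: { [X → * . X P], [X → . ) Y Y], [X → . * X P], [X → . Y * P], [Y → . ) n], [Y → . n] }  — shift
  I3: { [X' → X .] }  — accept
  I4: { [X → Y . * P] }  — shift
  I5: { [Y → n .] }  — reduce
  I6: { [E → . ) n n], [P → . E], [P → . P P n], [P → . X], [X → . ) Y Y], [X → . * X P], [X → . Y * P], [X → Y * . P], [Y → . ) n], [Y → . n] }  — shift
  I7: { [E → ) . n n], [X → ) . Y Y], [Y → ) . n], [Y → . ) n], [Y → . n] }  — shift
  I8: { [P → E .] }  — reduce
  I9: { [E → . ) n n], [P → . E], [P → . P P n], [P → . X], [P → P . P n], [X → . ) Y Y], [X → . * X P], [X → . Y * P], [X → Y * P .], [Y → . ) n], [Y → . n] }  — shift, reduce
  I10: { [P → X .] }  — reduce
  I11: { [E → . ) n n], [P → . E], [P → . P P n], [P → . X], [P → P . P n], [P → P P . n], [X → . ) Y Y], [X → . * X P], [X → . Y * P], [Y → . ) n], [Y → . n] }  — shift
  I12: { [P → P P n .], [Y → n .] }  — 2 reduces
  I13: { [Y → ) . n] }  — shift
  I14: { [X → ) Y . Y], [Y → . ) n], [Y → . n] }  — shift
  I15: { [E → ) n . n], [Y → ) n .], [Y → n .] }  — shift, 2 reduces
  I16: { [E → ) n n .] }  — reduce
  I17: { [X → ) Y Y .] }  — reduce
  I18: { [Y → ) n .] }  — reduce
  I19: { [E → . ) n n], [P → . E], [P → . P P n], [P → . X], [X → * X . P], [X → . ) Y Y], [X → . * X P], [X → . Y * P], [Y → . ) n], [Y → . n] }  — shift
  I20: { [E → . ) n n], [P → . E], [P → . P P n], [P → . X], [P → P . P n], [X → * X P .], [X → . ) Y Y], [X → . * X P], [X → . Y * P], [Y → . ) n], [Y → . n] }  — shift, reduce
  I21: { [Y → ) n .], [Y → n .] }  — 2 reduces

I12 contains complete items [P → P P n .], [Y → n .] — reduce-reduce conflict.
I15 contains complete items [Y → ) n .], [Y → n .] — reduce-reduce conflict.
I21 contains complete items [Y → ) n .], [Y → n .] — reduce-reduce conflict.

Answer: Yes — I12: [P → P P n .] vs [Y → n .]; I15: [Y → ) n .] vs [Y → n .]; I21: [Y → ) n .] vs [Y → n .]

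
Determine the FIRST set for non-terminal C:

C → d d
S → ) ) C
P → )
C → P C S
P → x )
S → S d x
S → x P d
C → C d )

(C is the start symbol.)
{ ')', 'd', 'x' }

To compute FIRST(C), examine every production with C on the left-hand side, reading each right-hand side left to right until a non-nullable symbol is reached.

FIRST sets of the other non-terminals involved (by the same procedure, iterated to a fixed point):
  FIRST(P) = { ')', 'x' }

From C → d d:
  - d is a terminal: add 'd' and stop
From C → P C S:
  - P is a non-terminal: add FIRST(P) \ {ε} = { ')', 'x' }
    P is not nullable, so stop
From C → C d ):
  - C is the symbol being defined: contributes nothing new
    C is not nullable, so stop

Collecting: FIRST(C) = { ')', 'd', 'x' }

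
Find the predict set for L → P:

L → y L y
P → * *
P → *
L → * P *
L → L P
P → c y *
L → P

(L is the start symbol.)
PREDICT(L → P) = (FIRST(RHS) \ {ε}) ∪ (FOLLOW(L) if ε ∈ FIRST(RHS), i.e. RHS ⇒* ε)
FIRST(P) = { '*', 'c' }
FIRST(P) = { '*', 'c' }
ε ∉ FIRST(P), so FOLLOW(L) is not added.
PREDICT(L → P) = { '*', 'c' }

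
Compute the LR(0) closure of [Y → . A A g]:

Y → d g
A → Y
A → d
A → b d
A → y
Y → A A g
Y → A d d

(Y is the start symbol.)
{ [A → . Y], [A → . b d], [A → . d], [A → . y], [Y → . A A g], [Y → . A d d], [Y → . d g] }

Start with: [Y → . A A g]
  [Y → . A A g] has the dot before A: add [A → . Y], [A → . d], [A → . b d], [A → . y]
  [A → . Y] has the dot before Y: add [Y → . d g], [Y → . A d d]
No further items can be added.

CLOSURE = { [A → . Y], [A → . b d], [A → . d], [A → . y], [Y → . A A g], [Y → . A d d], [Y → . d g] }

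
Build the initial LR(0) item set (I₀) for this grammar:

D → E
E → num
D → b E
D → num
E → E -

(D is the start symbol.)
{ [D → . E], [D → . b E], [D → . num], [D' → . D], [E → . E -], [E → . num] }

First, augment the grammar with D' → D
I₀ = CLOSURE({ [D' → . D] }):
  [D' → . D] has the dot before D: add [D → . E], [D → . b E], [D → . num]
  [D → . E] has the dot before E: add [E → . num], [E → . E -]
No further items can be added.

I₀ = { [D → . E], [D → . b E], [D → . num], [D' → . D], [E → . E -], [E → . num] }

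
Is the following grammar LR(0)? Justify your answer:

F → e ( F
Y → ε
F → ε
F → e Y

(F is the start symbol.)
No. Shift-reduce conflict between [F → .] and [F → . e ( F]

Augment with F' → F and build the canonical LR(0) collection (I0 = CLOSURE({[F' → . F]}), then GOTO on every symbol after a dot until no new states appear). It has 6 states:
  I0: { [F → . e ( F], [F → . e Y], [F → .], [F' → . F] }  — shift, reduce
  I1: { [F' → F .] }  — accept
  I2: { [F → e . ( F], [F → e . Y], [Y → .] }  — shift, reduce
  I3: { [F → . e ( F], [F → . e Y], [F → .], [F → e ( . F] }  — shift, reduce
  I4: { [F → e Y .] }  — reduce
  I5: { [F → e ( F .] }  — reduce

Conflict in state I0:
  Shift-reduce conflict between [F → .] and [F → . e ( F]
So the grammar is NOT LR(0).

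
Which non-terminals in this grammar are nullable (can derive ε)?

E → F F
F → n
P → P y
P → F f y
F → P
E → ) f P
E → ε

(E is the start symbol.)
ε-productions: E → ε
So E is immediately nullable.
No further non-terminal can be added: every production for the remaining non-terminals contains a terminal or a non-nullable non-terminal.
Nullable = { 'E' }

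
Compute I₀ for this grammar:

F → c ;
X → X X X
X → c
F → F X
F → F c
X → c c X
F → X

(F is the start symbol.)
{ [F → . F X], [F → . F c], [F → . X], [F → . c ;], [F' → . F], [X → . X X X], [X → . c c X], [X → . c] }

First, augment the grammar with F' → F
I₀ = CLOSURE({ [F' → . F] }):
  [F' → . F] has the dot before F: add [F → . c ;], [F → . F X], [F → . F c], [F → . X]
  [F → . X] has the dot before X: add [X → . X X X], [X → . c], [X → . c c X]
No further items can be added.

I₀ = { [F → . F X], [F → . F c], [F → . X], [F → . c ;], [F' → . F], [X → . X X X], [X → . c c X], [X → . c] }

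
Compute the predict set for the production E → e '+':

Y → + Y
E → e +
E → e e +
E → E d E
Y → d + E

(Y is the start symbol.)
{ 'e' }

PREDICT(E → e '+') = (FIRST(RHS) \ {ε}) ∪ (FOLLOW(E) if ε ∈ FIRST(RHS), i.e. RHS ⇒* ε)
FIRST(e '+') = { 'e' }
ε ∉ FIRST(e '+'), so FOLLOW(E) is not added.
PREDICT(E → e '+') = { 'e' }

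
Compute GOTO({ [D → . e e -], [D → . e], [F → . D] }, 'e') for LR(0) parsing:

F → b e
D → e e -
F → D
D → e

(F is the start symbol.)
GOTO(I, 'e') = CLOSURE({ [A → αX.β] : [A → α.Xβ] ∈ I, X = 'e' })

Items with dot before 'e', with the dot advanced:
  [D → . e] → [D → e .]
  [D → . e e -] → [D → e . e -]
Closure adds nothing (no advanced item has the dot before a non-terminal).

GOTO = { [D → e . e -], [D → e .] }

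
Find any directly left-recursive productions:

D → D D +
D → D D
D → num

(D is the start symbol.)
Yes, D is left-recursive

D → D D +: LEFT RECURSIVE (starts with D)
D → D D: LEFT RECURSIVE (starts with D)
D → num: starts with num

The grammar has direct left recursion on: D.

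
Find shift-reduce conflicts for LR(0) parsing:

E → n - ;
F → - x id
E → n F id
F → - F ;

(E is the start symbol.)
No shift-reduce conflicts

A shift-reduce conflict occurs when an LR(0) state has both:
  - a complete (reduce) item [A → α .] (dot at the end), and
  - a shift item [B → β . c γ] (dot before a terminal).

Augment with E' → E and build the canonical LR(0) collection (I0 = CLOSURE({[E' → . E]}), then GOTO on every symbol after a dot until no new states appear). It has 12 states:
  I0: { [E → . n - ;], [E → . n F id], [E' → . E] }  — shift
  I1: { [E' → E .] }  — accept
  I2: { [E → n . - ;], [E → n . F id], [F → . - F ;], [F → . - x id] }  — shift
  I3: { [E → n - . ;], [F → - . F ;], [F → - . x id], [F → . - F ;], [F → . - x id] }  — shift
  I4: { [E → n F . id] }  — shift
  I5: { [E → n F id .] }  — reduce
  I6: { [F → - . F ;], [F → - . x id], [F → . - F ;], [F → . - x id] }  — shift
  I7: { [E → n - ; .] }  — reduce
  I8: { [F → - F . ;] }  — shift
  I9: { [F → - x . id] }  — shift
  I10: { [F → - x id .] }  — reduce
  I11: { [F → - F ; .] }  — reduce

No state contains both a complete item and a shift item.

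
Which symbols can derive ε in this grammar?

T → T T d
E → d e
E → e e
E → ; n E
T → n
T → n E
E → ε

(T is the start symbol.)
{ 'E' }

ε-productions: E → ε
So E is immediately nullable.
No further non-terminal can be added: every production for the remaining non-terminals contains a terminal or a non-nullable non-terminal.
Nullable = { 'E' }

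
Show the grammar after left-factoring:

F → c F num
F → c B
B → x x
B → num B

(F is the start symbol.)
Left-factoring transforms A → αβ₁ | αβ₂ into A → αA' and A' → β₁ | β₂
(α is the longest common prefix among the alternatives). Repeat until
no nonterminal has two alternatives with a common prefix.

Round 1: F has alternatives sharing prefix 'c'. Introduce F': F → c F'
  Add: F' → F num
  Add: F' → B

No remaining common prefixes — done.

Resulting grammar:
F → c F'
F' → F num
F' → B
B → x x
B → num B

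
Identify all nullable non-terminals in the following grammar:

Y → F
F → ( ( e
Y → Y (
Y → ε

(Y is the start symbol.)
{ 'Y' }

A non-terminal is nullable if it can derive ε (the empty string): either it has an ε-production, or it has a production whose right-hand side consists entirely of nullable non-terminals.

ε-productions: Y → ε
So Y is immediately nullable.
No further non-terminal can be added: every production for the remaining non-terminals contains a terminal or a non-nullable non-terminal.
Nullable = { 'Y' }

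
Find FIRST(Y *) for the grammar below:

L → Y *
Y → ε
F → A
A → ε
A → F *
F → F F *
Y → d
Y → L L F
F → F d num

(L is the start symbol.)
{ '*', 'd' }

FIRST sets of the non-terminals involved (from the grammar, by fixed-point iteration):
  FIRST(Y) = { '*', 'd', ε }

To compute FIRST(Y *), process the symbols left to right:
Symbol Y is a non-terminal. Add FIRST(Y) \ {ε} = { '*', 'd' }
Y is nullable (ε ∈ FIRST(Y)), continue to the next symbol.
Symbol * is a terminal. Add '*' and stop.
FIRST(Y *) = { '*', 'd' }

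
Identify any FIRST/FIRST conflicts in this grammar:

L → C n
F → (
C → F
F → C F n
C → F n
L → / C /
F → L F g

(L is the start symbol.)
Yes. L → C n / L → '/' C '/' on { '/' }; F → '(' / F → C F n on { '(' }; F → '(' / F → L F g on { '(' }; F → C F n / F → L F g on { '(', '/' }; C → F / C → F n on { '(', '/' }

A FIRST/FIRST conflict occurs when two productions N → α and N → β for the same non-terminal have FIRST(α) ∩ FIRST(β) ≠ ∅ (with ε ∈ FIRST of a nullable right-hand side, so two nullable alternatives also conflict).

FIRST sets of the non-terminals at (or reachable through a nullable prefix from) the front of some alternative:
  FIRST(C) = { '(', '/' }
  FIRST(L) = { '(', '/' }
  FIRST(F) = { '(', '/' }

Productions for L:
  L → C n: FIRST = { '(', '/' }
  L → / C /: FIRST = { '/' }
Productions for F:
  F → (: FIRST = { '(' }
  F → C F n: FIRST = { '(', '/' }
  F → L F g: FIRST = { '(', '/' }
Productions for C:
  C → F: FIRST = { '(', '/' }
  C → F n: FIRST = { '(', '/' }

Conflict for L: L → C n and L → / C /
  Overlap: { '/' }
Conflict for F: F → ( and F → C F n
  Overlap: { '(' }
Conflict for F: F → ( and F → L F g
  Overlap: { '(' }
Conflict for F: F → C F n and F → L F g
  Overlap: { '(', '/' }
Conflict for C: C → F and C → F n
  Overlap: { '(', '/' }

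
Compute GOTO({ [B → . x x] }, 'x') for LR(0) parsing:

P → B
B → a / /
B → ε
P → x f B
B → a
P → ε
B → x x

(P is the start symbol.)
GOTO(I, 'x') = CLOSURE({ [A → αX.β] : [A → α.Xβ] ∈ I, X = 'x' })

Items with dot before 'x', with the dot advanced:
  [B → . x x] → [B → x . x]
Closure adds nothing (no advanced item has the dot before a non-terminal).

GOTO = { [B → x . x] }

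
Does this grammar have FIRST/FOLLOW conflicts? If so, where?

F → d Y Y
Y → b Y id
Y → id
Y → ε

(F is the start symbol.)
A FIRST/FOLLOW conflict occurs when a non-terminal N has a nullable alternative N → β (β ⇒* ε) and another alternative N → α with FIRST(α) ∩ FOLLOW(N) ≠ ∅: on such a lookahead the parser cannot decide between expanding α and letting N vanish via β.

Nullable non-terminals: Y.

Y: nullable alternative(s) Y → ε; FOLLOW(Y) = { $, 'b', 'id' }
  Y → b Y id: FIRST \ {ε} = { 'b' } — overlaps FOLLOW(Y) on { 'b' }: CONFLICT
  Y → id: FIRST \ {ε} = { 'id' } — overlaps FOLLOW(Y) on { 'id' }: CONFLICT
  Y → ε: FIRST \ {ε} = { } — this is the only nullable alternative, skip

F has no nullable alternative, so no FIRST/FOLLOW check is needed there.

So the grammar has 2 FIRST/FOLLOW conflicts (marked CONFLICT above).

Answer: Yes. Y → b Y id with FOLLOW(Y) on { 'b' }; Y → id with FOLLOW(Y) on { 'id' }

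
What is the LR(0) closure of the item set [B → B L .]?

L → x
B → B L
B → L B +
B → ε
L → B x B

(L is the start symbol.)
{ [B → B L .] }

To compute CLOSURE, for each item [A → α.Bβ] where B is a non-terminal, add [B → .γ] for all productions B → γ; repeat for the newly added items until nothing changes.

Start with: [B → B L .]
The dot is at the end, so nothing is added.

CLOSURE = { [B → B L .] }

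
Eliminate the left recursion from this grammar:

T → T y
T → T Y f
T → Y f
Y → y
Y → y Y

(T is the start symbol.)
T → Y f T'
T' → y T'
T' → Y f T'
T' → ε
Y → y
Y → y Y

T is directly left-recursive. The standard transformation for
  A → A α₁ | ... | A α_m | β₁ | ... | β_n
is
  A  → β₁ A' | ... | β_n A'
  A' → α₁ A' | ... | α_m A' | ε

T → Y f becomes T → Y f T'
T → T y becomes T' → y T'
T → T Y f becomes T' → Y f T'
Add T' → ε

Productions for other non-terminals are unchanged:
  Y → y
  Y → y Y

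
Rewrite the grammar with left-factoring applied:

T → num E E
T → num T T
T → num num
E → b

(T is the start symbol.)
Left-factoring transforms A → αβ₁ | αβ₂ into A → αA' and A' → β₁ | β₂
(α is the longest common prefix among the alternatives). Repeat until
no nonterminal has two alternatives with a common prefix.

Round 1: T has alternatives sharing prefix 'num'. Introduce T': T → num T'
  Add: T' → E E
  Add: T' → T T
  Add: T' → num

No remaining common prefixes — done.

Resulting grammar:
T → num T'
T' → E E
T' → T T
T' → num
E → b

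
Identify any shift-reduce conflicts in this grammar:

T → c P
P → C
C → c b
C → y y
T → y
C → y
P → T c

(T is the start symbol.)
Augment with T' → T and build the canonical LR(0) collection (I0 = CLOSURE({[T' → . T]}), then GOTO on every symbol after a dot until no new states appear). It has 12 states:
  I0: { [T → . c P], [T → . y], [T' → . T] }  — shift
  I1: { [T' → T .] }  — accept
  I2: { [C → . c b], [C → . y y], [C → . y], [P → . C], [P → . T c], [T → . c P], [T → . y], [T → c . P] }  — shift
  I3: { [T → y .] }  — reduce
  I4: { [P → C .] }  — reduce
  I5: { [T → c P .] }  — reduce
  I6: { [P → T . c] }  — shift
  I7: { [C → . c b], [C → . y y], [C → . y], [C → c . b], [P → . C], [P → . T c], [T → . c P], [T → . y], [T → c . P] }  — shift
  I8: { [C → y . y], [C → y .], [T → y .] }  — shift, 2 reduces
  I9: { [C → y y .] }  — reduce
  I10: { [C → c b .] }  — reduce
  I11: { [P → T c .] }  — reduce

I8 contains reduce items [C → y .], [T → y .] and shift item [C → y . y] — shift-reduce conflict.

Answer: Yes — I8: [C → y .] vs [C → y . y]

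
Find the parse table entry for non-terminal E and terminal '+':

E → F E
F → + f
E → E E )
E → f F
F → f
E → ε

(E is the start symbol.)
To find M[E, '+'], we find productions for E where '+' is in the predict set (PREDICT(N → α) = (FIRST(α) \ {ε}) ∪ (FOLLOW(N) if α ⇒* ε)).

Relevant sets:
  FIRST(F) = { '+', 'f' }
  FIRST(E) = { ')', '+', 'f', ε }
  FOLLOW(E) = { $, ')', '+', 'f' }

E → F E: PREDICT = { '+', 'f' }
  '+' is in predict set, so this production goes in M[E, '+']
E → E E ): PREDICT = { ')', '+', 'f' }
  '+' is in predict set, so this production goes in M[E, '+']
E → f F: PREDICT = { 'f' }
E → ε: PREDICT = { $, ')', '+', 'f' }
  '+' is in predict set, so this production goes in M[E, '+']

M[E, '+'] = E → F E, E → E E ), E → ε  (a multiply-defined cell — the grammar is not LL(1))

Answer: E → F E, E → E E ), E → ε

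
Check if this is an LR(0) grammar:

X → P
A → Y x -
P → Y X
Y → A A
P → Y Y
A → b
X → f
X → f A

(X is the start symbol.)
No. Shift-reduce conflict between [X → f .] and [A → . b]

Augment with X' → X and build the canonical LR(0) collection (I0 = CLOSURE({[X' → . X]}), then GOTO on every symbol after a dot until no new states appear). It has 14 states:
  I0: { [A → . Y x -], [A → . b], [P → . Y X], [P → . Y Y], [X → . P], [X → . f A], [X → . f], [X' → . X], [Y → . A A] }  — shift
  I1: { [A → . Y x -], [A → . b], [Y → . A A], [Y → A . A] }  — shift
  I2: { [X → P .] }  — reduce
  I3: { [X' → X .] }  — accept
  I4: { [A → . Y x -], [A → . b], [A → Y . x -], [P → . Y X], [P → . Y Y], [P → Y . X], [P → Y . Y], [X → . P], [X → . f A], [X → . f], [Y → . A A] }  — shift
  I5: { [A → b .] }  — reduce
  I6: { [A → . Y x -], [A → . b], [X → f . A], [X → f .], [Y → . A A] }  — shift, reduce
  I7: { [A → . Y x -], [A → . b], [X → f A .], [Y → . A A], [Y → A . A] }  — shift, reduce
  I8: { [A → Y . x -] }  — shift
  I9: { [A → Y x . -] }  — shift
  I10: { [A → Y x - .] }  — reduce
  I11: { [A → . Y x -], [A → . b], [Y → . A A], [Y → A . A], [Y → A A .] }  — shift, reduce
  I12: { [P → Y X .] }  — reduce
  I13: { [A → . Y x -], [A → . b], [A → Y . x -], [P → . Y X], [P → . Y Y], [P → Y . X], [P → Y . Y], [P → Y Y .], [X → . P], [X → . f A], [X → . f], [Y → . A A] }  — shift, reduce

Conflict in state I6:
  Shift-reduce conflict between [X → f .] and [A → . b]
So the grammar is NOT LR(0).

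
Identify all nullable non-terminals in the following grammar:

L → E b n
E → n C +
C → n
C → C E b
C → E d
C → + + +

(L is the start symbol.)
There are no ε-productions, so no non-terminal can derive ε.
No non-terminals are nullable.

Answer: None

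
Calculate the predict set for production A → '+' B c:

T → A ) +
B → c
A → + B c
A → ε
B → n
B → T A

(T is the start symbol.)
PREDICT(A → '+' B c) = (FIRST(RHS) \ {ε}) ∪ (FOLLOW(A) if ε ∈ FIRST(RHS), i.e. RHS ⇒* ε)
FIRST('+' B c) = { '+' }
ε ∉ FIRST('+' B c), so FOLLOW(A) is not added.
PREDICT(A → '+' B c) = { '+' }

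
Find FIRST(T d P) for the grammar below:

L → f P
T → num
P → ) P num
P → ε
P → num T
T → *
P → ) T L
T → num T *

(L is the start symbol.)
FIRST sets of the non-terminals involved (from the grammar, by fixed-point iteration):
  FIRST(T) = { '*', 'num' }

To compute FIRST(T d P), process the symbols left to right:
Symbol T is a non-terminal. Add FIRST(T) \ {ε} = { '*', 'num' }
T is not nullable (ε ∉ FIRST(T)), so stop here.
FIRST(T d P) = { '*', 'num' }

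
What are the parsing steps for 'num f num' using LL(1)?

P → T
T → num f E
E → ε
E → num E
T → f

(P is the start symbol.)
Stack is shown with the top on the left.

Stack      Input        Action
------------------------------
P $        num f num $  output P → T
T $        num f num $  output T → num f E
num f E $  num f num $  match 'num'
f E $      f num $      match 'f'
E $        num $        output E → num E
num E $    num $        match 'num'
E $        $            output E → ε
$          $            accept

The string is accepted.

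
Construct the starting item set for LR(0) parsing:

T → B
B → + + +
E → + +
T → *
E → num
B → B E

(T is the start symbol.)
{ [B → . + + +], [B → . B E], [T → . *], [T → . B], [T' → . T] }

First, augment the grammar with T' → T
I₀ = CLOSURE({ [T' → . T] }):
  [T' → . T] has the dot before T: add [T → . B], [T → . *]
  [T → . B] has the dot before B: add [B → . + + +], [B → . B E]
No further items can be added.

I₀ = { [B → . + + +], [B → . B E], [T → . *], [T → . B], [T' → . T] }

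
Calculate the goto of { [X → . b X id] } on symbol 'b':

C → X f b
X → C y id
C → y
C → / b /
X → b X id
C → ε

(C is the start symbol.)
GOTO(I, 'b') = CLOSURE({ [A → αX.β] : [A → α.Xβ] ∈ I, X = 'b' })

Items with dot before 'b', with the dot advanced:
  [X → . b X id] → [X → b . X id]
Closure of the advanced items:
  [X → b . X id] has the dot before X: add [X → . C y id], [X → . b X id]
  [X → . C y id] has the dot before C: add [C → . X f b], [C → . y], [C → . / b /], [C → .]

GOTO = { [C → . / b /], [C → . X f b], [C → . y], [C → .], [X → . C y id], [X → . b X id], [X → b . X id] }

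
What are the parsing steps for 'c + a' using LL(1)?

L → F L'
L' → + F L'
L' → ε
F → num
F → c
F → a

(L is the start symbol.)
Stack is shown with the top on the left.

Stack     Input    Action
-------------------------
L $       c + a $  output L → F L'
F L' $    c + a $  output F → c
c L' $    c + a $  match 'c'
L' $      + a $    output L' → + F L'
+ F L' $  + a $    match '+'
F L' $    a $      output F → a
a L' $    a $      match 'a'
L' $      $        output L' → ε
$         $        accept

The string is accepted.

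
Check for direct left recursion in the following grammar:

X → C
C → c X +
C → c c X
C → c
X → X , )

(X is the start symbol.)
Direct left recursion occurs when N → N α for some non-terminal N (the right-hand side begins with the left-hand side itself).

X → C: starts with C
C → c X +: starts with c
C → c c X: starts with c
C → c: starts with c
X → X , ): LEFT RECURSIVE (starts with X)

The grammar has direct left recursion on: X.

Answer: Yes, X is left-recursive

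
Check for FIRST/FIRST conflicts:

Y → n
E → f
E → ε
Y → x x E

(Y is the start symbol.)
A FIRST/FIRST conflict occurs when two productions N → α and N → β for the same non-terminal have FIRST(α) ∩ FIRST(β) ≠ ∅ (with ε ∈ FIRST of a nullable right-hand side, so two nullable alternatives also conflict).

Productions for Y:
  Y → n: FIRST = { 'n' }
  Y → x x E: FIRST = { 'x' }
Productions for E:
  E → f: FIRST = { 'f' }
  E → ε: FIRST = { ε }

All alternatives of each non-terminal have pairwise disjoint FIRST sets.

Answer: No FIRST/FIRST conflicts.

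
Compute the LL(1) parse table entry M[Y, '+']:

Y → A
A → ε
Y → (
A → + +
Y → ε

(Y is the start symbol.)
To find M[Y, '+'], we find productions for Y where '+' is in the predict set (PREDICT(N → α) = (FIRST(α) \ {ε}) ∪ (FOLLOW(N) if α ⇒* ε)).

Relevant sets:
  FIRST(A) = { '+', ε }
  FOLLOW(Y) = { $ }

Y → A: PREDICT = { $, '+' }
  '+' is in predict set, so this production goes in M[Y, '+']
Y → (: PREDICT = { '(' }
Y → ε: PREDICT = { $ }

M[Y, '+'] = Y → A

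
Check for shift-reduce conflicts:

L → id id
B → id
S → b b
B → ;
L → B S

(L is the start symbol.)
Yes — I4: [B → id .] vs [L → id . id]

Augment with L' → L and build the canonical LR(0) collection (I0 = CLOSURE({[L' → . L]}), then GOTO on every symbol after a dot until no new states appear). It has 9 states:
  I0: { [B → . ;], [B → . id], [L → . B S], [L → . id id], [L' → . L] }  — shift
  I1: { [B → ; .] }  — reduce
  I2: { [L → B . S], [S → . b b] }  — shift
  I3: { [L' → L .] }  — accept
  I4: { [B → id .], [L → id . id] }  — shift, reduce
  I5: { [L → id id .] }  — reduce
  I6: { [L → B S .] }  — reduce
  I7: { [S → b . b] }  — shift
  I8: { [S → b b .] }  — reduce

I4 contains reduce item [B → id .] and shift item [L → id . id] — shift-reduce conflict.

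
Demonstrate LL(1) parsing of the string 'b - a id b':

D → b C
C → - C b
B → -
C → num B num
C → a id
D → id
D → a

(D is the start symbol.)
LL(1) parsing maintains a stack (initially the start symbol over $) and the input. At each step: if the stack top is a terminal, match it against the current input token; if it is a non-terminal N, replace it with the RHS of M[N, lookahead] (the unique production whose predict set contains the lookahead).

Stack is shown with the top on the left.

Stack     Input         Action
------------------------------
D $       b - a id b $  output D → b C
b C $     b - a id b $  match 'b'
C $       - a id b $    output C → - C b
- C b $   - a id b $    match '-'
C b $     a id b $      output C → a id
a id b $  a id b $      match 'a'
id b $    id b $        match 'id'
b $       b $           match 'b'
$         $             accept

The string is accepted.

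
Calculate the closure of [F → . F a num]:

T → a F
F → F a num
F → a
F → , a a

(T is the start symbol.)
{ [F → . , a a], [F → . F a num], [F → . a] }

To compute CLOSURE, for each item [A → α.Bβ] where B is a non-terminal, add [B → .γ] for all productions B → γ; repeat for the newly added items until nothing changes.

Start with: [F → . F a num]
  [F → . F a num] has the dot before F: add [F → . a], [F → . , a a]
No further items can be added.

CLOSURE = { [F → . , a a], [F → . F a num], [F → . a] }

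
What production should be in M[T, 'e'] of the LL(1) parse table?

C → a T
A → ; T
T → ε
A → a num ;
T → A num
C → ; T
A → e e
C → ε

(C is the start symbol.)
T → A num

To find M[T, 'e'], we find productions for T where 'e' is in the predict set (PREDICT(N → α) = (FIRST(α) \ {ε}) ∪ (FOLLOW(N) if α ⇒* ε)).

Relevant sets:
  FIRST(A) = { ';', 'a', 'e' }
  FOLLOW(T) = { $, 'num' }

T → ε: PREDICT = { $, 'num' }
T → A num: PREDICT = { ';', 'a', 'e' }
  'e' is in predict set, so this production goes in M[T, 'e']

M[T, 'e'] = T → A num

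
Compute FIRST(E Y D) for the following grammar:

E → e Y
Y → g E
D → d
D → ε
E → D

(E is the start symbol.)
FIRST sets of the non-terminals involved (from the grammar, by fixed-point iteration):
  FIRST(E) = { 'd', 'e', ε }
  FIRST(Y) = { 'g' }

To compute FIRST(E Y D), process the symbols left to right:
Symbol E is a non-terminal. Add FIRST(E) \ {ε} = { 'd', 'e' }
E is nullable (ε ∈ FIRST(E)), continue to the next symbol.
Symbol Y is a non-terminal. Add FIRST(Y) \ {ε} = { 'g' }
Y is not nullable (ε ∉ FIRST(Y)), so stop here.
FIRST(E Y D) = { 'd', 'e', 'g' }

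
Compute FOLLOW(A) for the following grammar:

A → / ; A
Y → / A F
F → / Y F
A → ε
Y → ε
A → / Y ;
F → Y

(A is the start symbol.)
{ $, '/', ';' }

To compute FOLLOW(A), find every occurrence of A on a right-hand side N → α A β: add FIRST(β) \ {ε}, and if β is empty or nullable also add FOLLOW(N). Iterate to a fixed point.

A is the start symbol, so $ ∈ FOLLOW(A).
In A → / ; A: A is at the end; this adds FOLLOW(A) to itself — nothing new
In Y → / A F: A is followed by F, add FIRST(F) \ {ε} = { '/' }
  F is nullable, so also add FOLLOW(Y)

The FOLLOW sets referred to above (computed the same way, to a fixed point):
  FOLLOW(Y) = { '/', ';' }

Taking the union: FOLLOW(A) = { $, '/', ';' }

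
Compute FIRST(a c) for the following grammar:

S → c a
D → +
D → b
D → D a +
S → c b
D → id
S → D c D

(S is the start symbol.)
To compute FIRST(a c), process the symbols left to right:
Symbol a is a terminal. Add 'a' and stop.
FIRST(a c) = { 'a' }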